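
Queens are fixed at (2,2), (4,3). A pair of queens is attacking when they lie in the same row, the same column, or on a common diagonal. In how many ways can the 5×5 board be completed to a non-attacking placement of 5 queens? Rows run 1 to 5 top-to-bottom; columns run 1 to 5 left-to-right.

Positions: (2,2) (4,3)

1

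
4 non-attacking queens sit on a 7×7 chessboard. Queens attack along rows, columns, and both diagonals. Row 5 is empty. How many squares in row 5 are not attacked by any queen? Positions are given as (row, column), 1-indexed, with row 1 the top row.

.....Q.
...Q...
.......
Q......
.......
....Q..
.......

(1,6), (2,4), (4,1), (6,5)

1

(1,6) attacks row 5 at column 6 and diagonals 2.
(2,4) attacks row 5 at column 4 and diagonals 1, 7.
(4,1) attacks row 5 at column 1 and diagonals 2.
(6,5) attacks row 5 at column 5 and diagonals 4, 6.
Attacked columns: {1, 2, 4, 5, 6, 7}. Safe: {3}.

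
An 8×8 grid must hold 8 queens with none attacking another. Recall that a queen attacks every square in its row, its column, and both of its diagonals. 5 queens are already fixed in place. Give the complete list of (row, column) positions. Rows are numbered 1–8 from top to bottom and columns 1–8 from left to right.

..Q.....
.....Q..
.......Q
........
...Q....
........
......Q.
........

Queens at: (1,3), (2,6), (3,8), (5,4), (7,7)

Row 4: attacked by (1,3)→{3,6}; (2,6)→{4,6,8}; (3,8)→{7,8}; (5,4)→{3,4,5}; (7,7)→{4,7}. Safe: 1, 2. Place at column 2.
Row 6: attacked by (1,3)→{3,8}; (2,6)→{2,6}; (3,8)→{5,8}; (4,2)→{2,4}; (5,4)→{3,4,5}; (7,7)→{6,7,8}. Safe: 1. Place at column 1.
Row 8: attacked by (1,3)→{3}; (2,6)→{6}; (3,8)→{3,8}; (4,2)→{2,6}; (5,4)→{1,4,7}; (6,1)→{1,3}; (7,7)→{6,7,8}. Safe: 5. Place at column 5.
Columns [3, 6, 8, 2, 4, 1, 7, 5], r−c [-2, -4, -5, 2, 1, 5, 0, 3], r+c [4, 8, 11, 6, 9, 7, 14, 13] are all distinct, so no two queens attack.

(1,3) (2,6) (3,8) (4,2) (5,4) (6,1) (7,7) (8,5)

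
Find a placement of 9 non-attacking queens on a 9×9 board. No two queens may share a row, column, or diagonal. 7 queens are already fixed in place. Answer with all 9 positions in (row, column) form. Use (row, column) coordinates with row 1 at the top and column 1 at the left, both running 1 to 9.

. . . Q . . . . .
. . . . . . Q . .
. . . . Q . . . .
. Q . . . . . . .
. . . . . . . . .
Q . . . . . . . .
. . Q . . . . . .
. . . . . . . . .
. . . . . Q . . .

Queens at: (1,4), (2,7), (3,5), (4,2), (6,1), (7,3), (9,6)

(1,4) (2,7) (3,5) (4,2) (5,9) (6,1) (7,3) (8,8) (9,6)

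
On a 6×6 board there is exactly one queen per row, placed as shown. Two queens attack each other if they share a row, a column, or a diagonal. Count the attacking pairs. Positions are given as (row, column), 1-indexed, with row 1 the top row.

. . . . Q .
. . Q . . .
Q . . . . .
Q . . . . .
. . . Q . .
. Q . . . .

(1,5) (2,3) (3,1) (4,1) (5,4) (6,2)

2

Same column: (3,1)–(4,1) (column 1).
Same diagonal: (2,3)–(4,1) (|2−4| = |3−1| = 2).
Total attacking pairs: 2.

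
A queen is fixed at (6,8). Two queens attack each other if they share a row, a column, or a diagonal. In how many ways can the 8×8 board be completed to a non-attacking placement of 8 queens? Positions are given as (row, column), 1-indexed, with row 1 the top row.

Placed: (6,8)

16

Branch on row 1: col 1 → 0; col 2 → 3; col 4 → 4; col 5 → 4; col 6 → 4; col 7 → 1.
Sum: 0 + 3 + 4 + 4 + 4 + 1 = 16.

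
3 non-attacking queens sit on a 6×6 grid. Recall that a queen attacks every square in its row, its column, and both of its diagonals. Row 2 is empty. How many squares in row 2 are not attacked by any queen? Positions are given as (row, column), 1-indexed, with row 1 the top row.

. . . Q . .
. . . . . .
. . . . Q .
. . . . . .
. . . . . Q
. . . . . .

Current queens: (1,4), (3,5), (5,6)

(1,4) attacks row 2 at column 4 and diagonals 3, 5.
(3,5) attacks row 2 at column 5 and diagonals 4, 6.
(5,6) attacks row 2 at column 6 and diagonals 3.
Attacked columns: {3, 4, 5, 6}. Safe: {1, 2}.

2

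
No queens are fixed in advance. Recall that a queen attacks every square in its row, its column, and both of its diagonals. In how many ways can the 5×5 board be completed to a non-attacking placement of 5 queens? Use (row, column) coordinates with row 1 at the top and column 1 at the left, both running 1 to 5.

10

Branch on row 1: col 1 → 2; col 2 → 2; col 3 → 2; col 4 → 2; col 5 → 2.
Sum: 2 + 2 + 2 + 2 + 2 = 10.
(This is the classic 5-queens count.)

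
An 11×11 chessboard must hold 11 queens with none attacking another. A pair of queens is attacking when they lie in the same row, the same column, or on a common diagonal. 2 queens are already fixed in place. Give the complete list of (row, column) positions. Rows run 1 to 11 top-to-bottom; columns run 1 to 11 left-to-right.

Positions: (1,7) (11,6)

(1,7) (2,11) (3,4) (4,8) (5,10) (6,3) (7,9) (8,2) (9,5) (10,1) (11,6)

Row 2: attacked by (1,7)→{6,7,8}; (11,6)→{6}. Safe: 1, 2, 3, 4, 5, 9, 10, 11. Place at column 11.
Row 3: attacked by (1,7)→{5,7,9}; (2,11)→{10,11}; (11,6)→{6}. Safe: 1, 2, 3, 4, 8. Place at column 4.
Row 4: attacked by (1,7)→{4,7,10}; (2,11)→{9,11}; (3,4)→{3,4,5}; (11,6)→{6}. Safe: 1, 2, 8. Place at column 8.
Row 5: attacked by (1,7)→{3,7,11}; (2,11)→{8,11}; (3,4)→{2,4,6}; (4,8)→{7,8,9}; (11,6)→{6}. Safe: 1, 5, 10. Place at column 10.
Row 6: attacked by (1,7)→{2,7}; (2,11)→{7,11}; (3,4)→{1,4,7}; (4,8)→{6,8,10}; (5,10)→{9,10,11}; (11,6)→{1,6,11}. Safe: 3, 5. Place at column 3.
Row 7: attacked by (1,7)→{1,7}; (2,11)→{6,11}; (3,4)→{4,8}; (4,8)→{5,8,11}; (5,10)→{8,10}; (6,3)→{2,3,4}; (11,6)→{2,6,10}. Safe: 9. Place at column 9.
Row 8: attacked by (1,7)→{7}; (2,11)→{5,11}; (3,4)→{4,9}; (4,8)→{4,8}; (5,10)→{7,10}; (6,3)→{1,3,5}; (7,9)→{8,9,10}; (11,6)→{3,6,9}. Safe: 2. Place at column 2.
Row 9: attacked by (1,7)→{7}; (2,11)→{4,11}; (3,4)→{4,10}; (4,8)→{3,8}; (5,10)→{6,10}; (6,3)→{3,6}; (7,9)→{7,9,11}; (8,2)→{1,2,3}; (11,6)→{4,6,8}. Safe: 5. Place at column 5.
Row 10: attacked by (1,7)→{7}; (2,11)→{3,11}; (3,4)→{4,11}; (4,8)→{2,8}; (5,10)→{5,10}; (6,3)→{3,7}; (7,9)→{6,9}; (8,2)→{2,4}; (9,5)→{4,5,6}; (11,6)→{5,6,7}. Safe: 1. Place at column 1.
Columns [7, 11, 4, 8, 10, 3, 9, 2, 5, 1, 6], r−c [-6, -9, -1, -4, -5, 3, -2, 6, 4, 9, 5], r+c [8, 13, 7, 12, 15, 9, 16, 10, 14, 11, 17] are all distinct, so no two queens attack.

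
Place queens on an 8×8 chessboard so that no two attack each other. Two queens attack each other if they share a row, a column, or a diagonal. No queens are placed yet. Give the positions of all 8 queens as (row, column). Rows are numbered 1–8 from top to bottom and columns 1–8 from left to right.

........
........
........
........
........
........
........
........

(1,7) (2,2) (3,4) (4,1) (5,8) (6,5) (7,3) (8,6)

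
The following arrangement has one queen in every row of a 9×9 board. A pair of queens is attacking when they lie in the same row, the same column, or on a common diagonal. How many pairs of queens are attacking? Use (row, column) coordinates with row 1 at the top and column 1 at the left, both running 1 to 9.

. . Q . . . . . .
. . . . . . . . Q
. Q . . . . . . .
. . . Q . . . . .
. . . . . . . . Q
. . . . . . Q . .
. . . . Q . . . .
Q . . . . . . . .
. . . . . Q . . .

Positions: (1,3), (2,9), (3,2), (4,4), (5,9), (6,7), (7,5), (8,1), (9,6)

1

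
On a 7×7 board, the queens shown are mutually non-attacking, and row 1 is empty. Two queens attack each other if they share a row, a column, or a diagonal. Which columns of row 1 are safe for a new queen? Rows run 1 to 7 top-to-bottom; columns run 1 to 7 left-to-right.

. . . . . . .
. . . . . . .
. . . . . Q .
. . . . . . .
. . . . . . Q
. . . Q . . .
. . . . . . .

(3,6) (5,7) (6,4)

columns 1, 2, 5

(3,6) attacks row 1 at column 6 and diagonals 4.
(5,7) attacks row 1 at column 7 and diagonals 3.
(6,4) attacks row 1 at column 4.
Attacked columns: {3, 4, 6, 7}. Safe: {1, 2, 5}.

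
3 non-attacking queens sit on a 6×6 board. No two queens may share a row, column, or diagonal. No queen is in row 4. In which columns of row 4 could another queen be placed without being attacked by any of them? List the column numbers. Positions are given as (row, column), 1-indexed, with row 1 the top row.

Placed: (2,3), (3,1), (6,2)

(2,3) attacks row 4 at column 3 and diagonals 1, 5.
(3,1) attacks row 4 at column 1 and diagonals 2.
(6,2) attacks row 4 at column 2 and diagonals 4.
Attacked columns: {1, 2, 3, 4, 5}. Safe: {6}.

columns 6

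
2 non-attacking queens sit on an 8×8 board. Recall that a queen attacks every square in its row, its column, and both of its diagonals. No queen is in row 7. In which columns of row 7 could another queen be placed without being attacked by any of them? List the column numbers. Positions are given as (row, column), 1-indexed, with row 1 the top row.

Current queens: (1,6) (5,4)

(1,6) attacks row 7 at column 6.
(5,4) attacks row 7 at column 4 and diagonals 2, 6.
Attacked columns: {2, 4, 6}. Safe: {1, 3, 5, 7, 8}.

columns 1, 3, 5, 7, 8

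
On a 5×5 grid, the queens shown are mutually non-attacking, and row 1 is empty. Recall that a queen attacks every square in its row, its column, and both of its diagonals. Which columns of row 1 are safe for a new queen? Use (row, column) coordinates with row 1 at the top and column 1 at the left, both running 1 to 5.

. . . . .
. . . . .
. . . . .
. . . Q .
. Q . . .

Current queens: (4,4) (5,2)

columns 3, 5

(4,4) attacks row 1 at column 4 and diagonals 1.
(5,2) attacks row 1 at column 2.
Attacked columns: {1, 2, 4}. Safe: {3, 5}.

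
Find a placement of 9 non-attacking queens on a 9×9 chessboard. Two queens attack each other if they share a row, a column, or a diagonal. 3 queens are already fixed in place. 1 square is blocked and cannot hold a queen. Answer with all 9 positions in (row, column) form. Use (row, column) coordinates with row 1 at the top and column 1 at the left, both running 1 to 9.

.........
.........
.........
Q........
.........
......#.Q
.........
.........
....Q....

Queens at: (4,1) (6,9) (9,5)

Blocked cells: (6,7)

(1,8) (2,2) (3,4) (4,1) (5,7) (6,9) (7,6) (8,3) (9,5)

Row 1: attacked by (4,1)→{1,4}; (6,9)→{4,9}; (9,5)→{5}. Safe: 2, 3, 6, 7, 8. Place at column 8.
Row 2: attacked by (1,8)→{7,8,9}; (4,1)→{1,3}; (6,9)→{5,9}; (9,5)→{5}. Safe: 2, 4, 6. Place at column 2.
Row 3: attacked by (1,8)→{6,8}; (2,2)→{1,2,3}; (4,1)→{1,2}; (6,9)→{6,9}; (9,5)→{5}. Safe: 4, 7. Place at column 4.
Row 5: attacked by (1,8)→{4,8}; (2,2)→{2,5}; (3,4)→{2,4,6}; (4,1)→{1,2}; (6,9)→{8,9}; (9,5)→{1,5,9}. Safe: 3, 7. Place at column 7.
Row 7: attacked by (1,8)→{2,8}; (2,2)→{2,7}; (3,4)→{4,8}; (4,1)→{1,4}; (5,7)→{5,7,9}; (6,9)→{8,9}; (9,5)→{3,5,7}. Safe: 6. Place at column 6.
Row 8: attacked by (1,8)→{1,8}; (2,2)→{2,8}; (3,4)→{4,9}; (4,1)→{1,5}; (5,7)→{4,7}; (6,9)→{7,9}; (7,6)→{5,6,7}; (9,5)→{4,5,6}. Safe: 3. Place at column 3.
Columns [8, 2, 4, 1, 7, 9, 6, 3, 5], r−c [-7, 0, -1, 3, -2, -3, 1, 5, 4], r+c [9, 4, 7, 5, 12, 15, 13, 11, 14] are all distinct, so no two queens attack.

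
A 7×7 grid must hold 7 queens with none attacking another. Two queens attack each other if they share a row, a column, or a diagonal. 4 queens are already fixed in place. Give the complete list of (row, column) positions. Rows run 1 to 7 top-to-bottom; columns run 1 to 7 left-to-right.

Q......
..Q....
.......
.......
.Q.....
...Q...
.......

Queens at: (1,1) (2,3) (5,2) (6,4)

(1,1) (2,3) (3,5) (4,7) (5,2) (6,4) (7,6)

Row 3: attacked by (1,1)→{1,3}; (2,3)→{2,3,4}; (5,2)→{2,4}; (6,4)→{1,4,7}. Safe: 5, 6. Place at column 5.
Row 4: attacked by (1,1)→{1,4}; (2,3)→{1,3,5}; (3,5)→{4,5,6}; (5,2)→{1,2,3}; (6,4)→{2,4,6}. Safe: 7. Place at column 7.
Row 7: attacked by (1,1)→{1,7}; (2,3)→{3}; (3,5)→{1,5}; (4,7)→{4,7}; (5,2)→{2,4}; (6,4)→{3,4,5}. Safe: 6. Place at column 6.
Columns [1, 3, 5, 7, 2, 4, 6], r−c [0, -1, -2, -3, 3, 2, 1], r+c [2, 5, 8, 11, 7, 10, 13] are all distinct, so no two queens attack.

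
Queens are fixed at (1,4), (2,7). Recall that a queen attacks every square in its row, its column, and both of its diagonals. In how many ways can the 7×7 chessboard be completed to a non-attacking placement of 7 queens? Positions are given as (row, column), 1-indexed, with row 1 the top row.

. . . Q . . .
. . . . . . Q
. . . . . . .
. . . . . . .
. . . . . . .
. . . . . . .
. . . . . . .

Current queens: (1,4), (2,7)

2

Branch on row 3: col 1 → 0; col 3 → 1; col 5 → 1.
Sum: 0 + 1 + 1 = 2.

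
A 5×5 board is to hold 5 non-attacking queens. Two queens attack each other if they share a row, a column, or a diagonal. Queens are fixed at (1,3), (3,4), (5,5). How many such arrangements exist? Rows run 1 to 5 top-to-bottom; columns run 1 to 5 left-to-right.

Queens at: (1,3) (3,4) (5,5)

1

Branch on row 2: col 1 → 1.
Sum: 1 = 1.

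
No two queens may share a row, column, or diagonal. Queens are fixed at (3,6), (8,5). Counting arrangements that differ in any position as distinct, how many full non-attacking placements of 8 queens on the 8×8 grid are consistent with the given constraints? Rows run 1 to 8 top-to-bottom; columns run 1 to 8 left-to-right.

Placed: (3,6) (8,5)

2

Branch on row 1: col 1 → 0; col 2 → 1; col 3 → 0; col 7 → 1.
Sum: 0 + 1 + 0 + 1 = 2.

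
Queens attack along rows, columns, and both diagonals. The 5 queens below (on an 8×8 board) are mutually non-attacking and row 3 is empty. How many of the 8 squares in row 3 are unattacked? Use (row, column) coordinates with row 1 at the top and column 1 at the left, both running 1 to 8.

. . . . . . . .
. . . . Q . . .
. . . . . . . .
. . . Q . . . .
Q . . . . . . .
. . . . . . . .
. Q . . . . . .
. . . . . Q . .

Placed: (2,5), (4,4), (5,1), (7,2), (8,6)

2

(2,5) attacks row 3 at column 5 and diagonals 4, 6.
(4,4) attacks row 3 at column 4 and diagonals 3, 5.
(5,1) attacks row 3 at column 1 and diagonals 3.
(7,2) attacks row 3 at column 2 and diagonals 6.
(8,6) attacks row 3 at column 6 and diagonals 1.
Attacked columns: {1, 2, 3, 4, 5, 6}. Safe: {7, 8}.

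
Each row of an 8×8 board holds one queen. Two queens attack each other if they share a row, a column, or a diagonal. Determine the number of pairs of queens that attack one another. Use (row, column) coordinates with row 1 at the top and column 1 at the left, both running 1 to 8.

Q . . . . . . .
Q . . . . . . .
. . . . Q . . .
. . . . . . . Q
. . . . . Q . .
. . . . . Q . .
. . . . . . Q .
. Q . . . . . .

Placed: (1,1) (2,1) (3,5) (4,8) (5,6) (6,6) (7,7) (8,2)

6

Same column: (1,1)–(2,1) (column 1); (5,6)–(6,6) (column 6).
Same diagonal: (1,1)–(6,6) (|1−6| = |1−6| = 5); (1,1)–(7,7) (|1−7| = |1−7| = 6); (4,8)–(6,6) (|4−6| = |8−6| = 2); (6,6)–(7,7) (|6−7| = |6−7| = 1).
Total attacking pairs: 6.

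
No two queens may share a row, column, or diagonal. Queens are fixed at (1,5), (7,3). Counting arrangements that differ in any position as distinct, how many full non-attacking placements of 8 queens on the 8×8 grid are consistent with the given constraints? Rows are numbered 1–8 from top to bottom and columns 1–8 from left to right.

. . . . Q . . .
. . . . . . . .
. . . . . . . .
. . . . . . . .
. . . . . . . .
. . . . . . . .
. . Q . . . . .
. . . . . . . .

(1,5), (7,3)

3

Branch on row 2: col 1 → 1; col 2 → 1; col 7 → 1.
Sum: 1 + 1 + 1 = 3.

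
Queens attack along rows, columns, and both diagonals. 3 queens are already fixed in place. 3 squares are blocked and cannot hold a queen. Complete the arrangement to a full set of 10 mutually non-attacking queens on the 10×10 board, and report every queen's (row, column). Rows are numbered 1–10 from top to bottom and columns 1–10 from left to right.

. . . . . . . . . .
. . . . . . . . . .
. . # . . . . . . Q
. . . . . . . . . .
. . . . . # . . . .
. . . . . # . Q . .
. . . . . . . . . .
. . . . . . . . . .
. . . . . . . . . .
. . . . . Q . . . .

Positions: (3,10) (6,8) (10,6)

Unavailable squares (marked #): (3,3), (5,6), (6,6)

(1,7) (2,1) (3,10) (4,2) (5,5) (6,8) (7,4) (8,9) (9,3) (10,6)

Row 1: attacked by (3,10)→{8,10}; (6,8)→{3,8}; (10,6)→{6}. Safe: 1, 2, 4, 5, 7, 9. Place at column 7.
Row 2: attacked by (1,7)→{6,7,8}; (3,10)→{9,10}; (6,8)→{4,8}; (10,6)→{6}. Safe: 1, 2, 3, 5. Place at column 1.
Row 4: attacked by (1,7)→{4,7,10}; (2,1)→{1,3}; (3,10)→{9,10}; (6,8)→{6,8,10}; (10,6)→{6}. Safe: 2, 5. Place at column 2.
Row 5: attacked by (1,7)→{3,7}; (2,1)→{1,4}; (3,10)→{8,10}; (4,2)→{1,2,3}; (6,8)→{7,8,9}; (10,6)→{1,6}. Blocked: 6. Safe: 5. Place at column 5.
Row 7: attacked by (1,7)→{1,7}; (2,1)→{1,6}; (3,10)→{6,10}; (4,2)→{2,5}; (5,5)→{3,5,7}; (6,8)→{7,8,9}; (10,6)→{3,6,9}. Safe: 4. Place at column 4.
Row 8: attacked by (1,7)→{7}; (2,1)→{1,7}; (3,10)→{5,10}; (4,2)→{2,6}; (5,5)→{2,5,8}; (6,8)→{6,8,10}; (7,4)→{3,4,5}; (10,6)→{4,6,8}. Safe: 9. Place at column 9.
Row 9: attacked by (1,7)→{7}; (2,1)→{1,8}; (3,10)→{4,10}; (4,2)→{2,7}; (5,5)→{1,5,9}; (6,8)→{5,8}; (7,4)→{2,4,6}; (8,9)→{8,9,10}; (10,6)→{5,6,7}. Safe: 3. Place at column 3.
Columns [7, 1, 10, 2, 5, 8, 4, 9, 3, 6], r−c [-6, 1, -7, 2, 0, -2, 3, -1, 6, 4], r+c [8, 3, 13, 6, 10, 14, 11, 17, 12, 16] are all distinct, so no two queens attack.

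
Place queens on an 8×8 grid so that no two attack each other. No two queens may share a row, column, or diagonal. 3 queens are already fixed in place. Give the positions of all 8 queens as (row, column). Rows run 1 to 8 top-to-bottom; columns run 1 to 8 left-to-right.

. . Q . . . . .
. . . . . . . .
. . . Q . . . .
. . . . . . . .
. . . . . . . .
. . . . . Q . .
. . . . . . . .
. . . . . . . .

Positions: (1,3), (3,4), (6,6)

Row 2: attacked by (1,3)→{2,3,4}; (3,4)→{3,4,5}; (6,6)→{2,6}. Safe: 1, 7, 8. Place at column 8.
Row 4: attacked by (1,3)→{3,6}; (2,8)→{6,8}; (3,4)→{3,4,5}; (6,6)→{4,6,8}. Safe: 1, 2, 7. Place at column 7.
Row 5: attacked by (1,3)→{3,7}; (2,8)→{5,8}; (3,4)→{2,4,6}; (4,7)→{6,7,8}; (6,6)→{5,6,7}. Safe: 1. Place at column 1.
Row 7: attacked by (1,3)→{3}; (2,8)→{3,8}; (3,4)→{4,8}; (4,7)→{4,7}; (5,1)→{1,3}; (6,6)→{5,6,7}. Safe: 2. Place at column 2.
Row 8: attacked by (1,3)→{3}; (2,8)→{2,8}; (3,4)→{4}; (4,7)→{3,7}; (5,1)→{1,4}; (6,6)→{4,6,8}; (7,2)→{1,2,3}. Safe: 5. Place at column 5.
Columns [3, 8, 4, 7, 1, 6, 2, 5], r−c [-2, -6, -1, -3, 4, 0, 5, 3], r+c [4, 10, 7, 11, 6, 12, 9, 13] are all distinct, so no two queens attack.

(1,3) (2,8) (3,4) (4,7) (5,1) (6,6) (7,2) (8,5)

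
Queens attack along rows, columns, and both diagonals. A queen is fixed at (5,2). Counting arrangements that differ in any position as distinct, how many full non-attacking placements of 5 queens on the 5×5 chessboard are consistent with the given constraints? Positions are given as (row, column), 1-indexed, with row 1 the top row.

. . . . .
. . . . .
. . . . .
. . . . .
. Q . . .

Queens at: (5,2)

2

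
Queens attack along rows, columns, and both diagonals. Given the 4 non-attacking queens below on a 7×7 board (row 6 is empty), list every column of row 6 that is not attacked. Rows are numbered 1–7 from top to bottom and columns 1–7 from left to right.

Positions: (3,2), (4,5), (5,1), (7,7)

(3,2) attacks row 6 at column 2 and diagonals 5.
(4,5) attacks row 6 at column 5 and diagonals 3, 7.
(5,1) attacks row 6 at column 1 and diagonals 2.
(7,7) attacks row 6 at column 7 and diagonals 6.
Attacked columns: {1, 2, 3, 5, 6, 7}. Safe: {4}.

columns 4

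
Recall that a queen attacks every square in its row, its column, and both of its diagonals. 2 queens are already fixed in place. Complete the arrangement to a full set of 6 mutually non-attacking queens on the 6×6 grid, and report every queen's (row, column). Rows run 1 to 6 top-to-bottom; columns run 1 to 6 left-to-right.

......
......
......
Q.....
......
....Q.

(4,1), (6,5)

(1,2) (2,4) (3,6) (4,1) (5,3) (6,5)

Row 1: attacked by (4,1)→{1,4}; (6,5)→{5}. Safe: 2, 3, 6. Place at column 2.
Row 2: attacked by (1,2)→{1,2,3}; (4,1)→{1,3}; (6,5)→{1,5}. Safe: 4, 6. Place at column 4.
Row 3: attacked by (1,2)→{2,4}; (2,4)→{3,4,5}; (4,1)→{1,2}; (6,5)→{2,5}. Safe: 6. Place at column 6.
Row 5: attacked by (1,2)→{2,6}; (2,4)→{1,4}; (3,6)→{4,6}; (4,1)→{1,2}; (6,5)→{4,5,6}. Safe: 3. Place at column 3.
Columns [2, 4, 6, 1, 3, 5], r−c [-1, -2, -3, 3, 2, 1], r+c [3, 6, 9, 5, 8, 11] are all distinct, so no two queens attack.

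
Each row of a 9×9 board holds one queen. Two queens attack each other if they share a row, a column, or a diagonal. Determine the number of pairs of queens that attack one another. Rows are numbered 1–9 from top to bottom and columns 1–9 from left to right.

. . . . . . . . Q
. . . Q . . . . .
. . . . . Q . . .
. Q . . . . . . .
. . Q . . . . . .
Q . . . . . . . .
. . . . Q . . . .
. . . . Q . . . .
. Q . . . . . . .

Same column: (4,2)–(9,2) (column 2); (7,5)–(8,5) (column 5).
Same diagonal: (2,4)–(4,2) (|2−4| = |4−2| = 2); (4,2)–(5,3) (|4−5| = |2−3| = 1); (4,2)–(7,5) (|4−7| = |2−5| = 3); (5,3)–(7,5) (|5−7| = |3−5| = 2).
Total attacking pairs: 6.

6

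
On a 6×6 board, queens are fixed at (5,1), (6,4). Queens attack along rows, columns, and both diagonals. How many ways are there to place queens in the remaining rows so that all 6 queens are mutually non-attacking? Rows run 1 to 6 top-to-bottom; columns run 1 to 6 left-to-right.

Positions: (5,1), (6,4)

Branch on row 1: col 2 → 0; col 3 → 1; col 6 → 0.
Sum: 0 + 1 + 0 = 1.

1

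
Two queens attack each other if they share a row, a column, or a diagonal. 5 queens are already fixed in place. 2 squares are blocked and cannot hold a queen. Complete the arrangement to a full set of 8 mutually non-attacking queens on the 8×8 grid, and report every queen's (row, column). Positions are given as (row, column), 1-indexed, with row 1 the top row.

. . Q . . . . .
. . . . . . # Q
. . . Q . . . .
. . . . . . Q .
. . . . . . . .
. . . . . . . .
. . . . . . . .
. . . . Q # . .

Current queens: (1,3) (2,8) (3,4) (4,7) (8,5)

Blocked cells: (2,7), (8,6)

(1,3) (2,8) (3,4) (4,7) (5,1) (6,6) (7,2) (8,5)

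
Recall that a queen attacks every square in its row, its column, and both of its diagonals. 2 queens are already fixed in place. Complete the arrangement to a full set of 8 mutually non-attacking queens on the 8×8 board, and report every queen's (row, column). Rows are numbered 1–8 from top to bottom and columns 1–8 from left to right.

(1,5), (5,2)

(1,5) (2,3) (3,1) (4,7) (5,2) (6,8) (7,6) (8,4)

Row 2: attacked by (1,5)→{4,5,6}; (5,2)→{2,5}. Safe: 1, 3, 7, 8. Place at column 3.
Row 3: attacked by (1,5)→{3,5,7}; (2,3)→{2,3,4}; (5,2)→{2,4}. Safe: 1, 6, 8. Place at column 1.
Row 4: attacked by (1,5)→{2,5,8}; (2,3)→{1,3,5}; (3,1)→{1,2}; (5,2)→{1,2,3}. Safe: 4, 6, 7. Place at column 7.
Row 6: attacked by (1,5)→{5}; (2,3)→{3,7}; (3,1)→{1,4}; (4,7)→{5,7}; (5,2)→{1,2,3}. Safe: 6, 8. Place at column 8.
Row 7: attacked by (1,5)→{5}; (2,3)→{3,8}; (3,1)→{1,5}; (4,7)→{4,7}; (5,2)→{2,4}; (6,8)→{7,8}. Safe: 6. Place at column 6.
Row 8: attacked by (1,5)→{5}; (2,3)→{3}; (3,1)→{1,6}; (4,7)→{3,7}; (5,2)→{2,5}; (6,8)→{6,8}; (7,6)→{5,6,7}. Safe: 4. Place at column 4.
Columns [5, 3, 1, 7, 2, 8, 6, 4], r−c [-4, -1, 2, -3, 3, -2, 1, 4], r+c [6, 5, 4, 11, 7, 14, 13, 12] are all distinct, so no two queens attack.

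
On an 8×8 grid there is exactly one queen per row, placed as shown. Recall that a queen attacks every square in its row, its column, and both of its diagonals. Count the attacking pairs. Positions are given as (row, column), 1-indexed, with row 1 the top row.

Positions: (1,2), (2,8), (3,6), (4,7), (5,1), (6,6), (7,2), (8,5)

4

Same column: (1,2)–(7,2) (column 2); (3,6)–(6,6) (column 6).
Same diagonal: (3,6)–(4,7) (|3−4| = |6−7| = 1); (3,6)–(7,2) (|3−7| = |6−2| = 4).
Total attacking pairs: 4.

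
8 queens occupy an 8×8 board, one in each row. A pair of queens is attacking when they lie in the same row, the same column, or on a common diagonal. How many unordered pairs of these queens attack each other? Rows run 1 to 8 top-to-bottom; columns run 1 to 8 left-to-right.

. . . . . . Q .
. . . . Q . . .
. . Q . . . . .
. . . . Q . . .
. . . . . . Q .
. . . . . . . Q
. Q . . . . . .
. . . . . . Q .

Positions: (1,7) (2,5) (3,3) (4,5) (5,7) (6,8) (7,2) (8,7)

6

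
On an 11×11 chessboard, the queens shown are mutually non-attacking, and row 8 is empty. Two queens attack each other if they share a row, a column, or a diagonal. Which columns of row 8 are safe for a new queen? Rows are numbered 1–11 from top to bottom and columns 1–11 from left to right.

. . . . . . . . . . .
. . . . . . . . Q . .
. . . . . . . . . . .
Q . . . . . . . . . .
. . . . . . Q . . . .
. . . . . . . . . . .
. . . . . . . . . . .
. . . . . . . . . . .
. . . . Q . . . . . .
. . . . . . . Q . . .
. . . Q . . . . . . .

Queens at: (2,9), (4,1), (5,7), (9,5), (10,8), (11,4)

columns 2, 11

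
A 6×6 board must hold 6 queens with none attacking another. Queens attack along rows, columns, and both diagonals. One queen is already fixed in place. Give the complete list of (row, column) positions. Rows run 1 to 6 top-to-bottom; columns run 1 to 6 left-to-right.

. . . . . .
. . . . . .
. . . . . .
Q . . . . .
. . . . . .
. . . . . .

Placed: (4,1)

Row 1: attacked by (4,1)→{1,4}. Safe: 2, 3, 5, 6. Place at column 2.
Row 2: attacked by (1,2)→{1,2,3}; (4,1)→{1,3}. Safe: 4, 5, 6. Place at column 4.
Row 3: attacked by (1,2)→{2,4}; (2,4)→{3,4,5}; (4,1)→{1,2}. Safe: 6. Place at column 6.
Row 5: attacked by (1,2)→{2,6}; (2,4)→{1,4}; (3,6)→{4,6}; (4,1)→{1,2}. Safe: 3, 5. Place at column 3.
Row 6: attacked by (1,2)→{2}; (2,4)→{4}; (3,6)→{3,6}; (4,1)→{1,3}; (5,3)→{2,3,4}. Safe: 5. Place at column 5.
Columns [2, 4, 6, 1, 3, 5], r−c [-1, -2, -3, 3, 2, 1], r+c [3, 6, 9, 5, 8, 11] are all distinct, so no two queens attack.

(1,2) (2,4) (3,6) (4,1) (5,3) (6,5)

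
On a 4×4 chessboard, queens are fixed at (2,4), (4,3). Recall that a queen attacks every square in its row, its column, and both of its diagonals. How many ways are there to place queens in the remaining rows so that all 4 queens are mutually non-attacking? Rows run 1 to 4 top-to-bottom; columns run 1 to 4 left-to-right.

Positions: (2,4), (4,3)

Branch on row 1: col 1 → 0; col 2 → 1.
Sum: 0 + 1 = 1.

1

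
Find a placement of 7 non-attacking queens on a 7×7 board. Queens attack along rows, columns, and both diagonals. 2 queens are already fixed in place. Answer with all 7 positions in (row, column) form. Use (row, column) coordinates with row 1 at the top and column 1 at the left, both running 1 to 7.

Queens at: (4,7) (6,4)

(1,1) (2,3) (3,5) (4,7) (5,2) (6,4) (7,6)

Row 1: attacked by (4,7)→{4,7}; (6,4)→{4}. Safe: 1, 2, 3, 5, 6. Place at column 1.
Row 2: attacked by (1,1)→{1,2}; (4,7)→{5,7}; (6,4)→{4}. Safe: 3, 6. Place at column 3.
Row 3: attacked by (1,1)→{1,3}; (2,3)→{2,3,4}; (4,7)→{6,7}; (6,4)→{1,4,7}. Safe: 5. Place at column 5.
Row 5: attacked by (1,1)→{1,5}; (2,3)→{3,6}; (3,5)→{3,5,7}; (4,7)→{6,7}; (6,4)→{3,4,5}. Safe: 2. Place at column 2.
Row 7: attacked by (1,1)→{1,7}; (2,3)→{3}; (3,5)→{1,5}; (4,7)→{4,7}; (5,2)→{2,4}; (6,4)→{3,4,5}. Safe: 6. Place at column 6.
Columns [1, 3, 5, 7, 2, 4, 6], r−c [0, -1, -2, -3, 3, 2, 1], r+c [2, 5, 8, 11, 7, 10, 13] are all distinct, so no two queens attack.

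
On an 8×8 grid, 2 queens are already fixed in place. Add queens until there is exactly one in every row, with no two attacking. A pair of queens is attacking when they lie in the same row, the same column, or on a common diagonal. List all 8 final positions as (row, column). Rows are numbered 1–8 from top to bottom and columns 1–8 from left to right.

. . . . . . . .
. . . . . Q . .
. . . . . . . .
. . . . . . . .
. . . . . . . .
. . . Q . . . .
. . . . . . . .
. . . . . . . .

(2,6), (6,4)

(1,1) (2,6) (3,8) (4,3) (5,7) (6,4) (7,2) (8,5)

Row 1: attacked by (2,6)→{5,6,7}; (6,4)→{4}. Safe: 1, 2, 3, 8. Place at column 1.
Row 3: attacked by (1,1)→{1,3}; (2,6)→{5,6,7}; (6,4)→{1,4,7}. Safe: 2, 8. Place at column 8.
Row 4: attacked by (1,1)→{1,4}; (2,6)→{4,6,8}; (3,8)→{7,8}; (6,4)→{2,4,6}. Safe: 3, 5. Place at column 3.
Row 5: attacked by (1,1)→{1,5}; (2,6)→{3,6}; (3,8)→{6,8}; (4,3)→{2,3,4}; (6,4)→{3,4,5}. Safe: 7. Place at column 7.
Row 7: attacked by (1,1)→{1,7}; (2,6)→{1,6}; (3,8)→{4,8}; (4,3)→{3,6}; (5,7)→{5,7}; (6,4)→{3,4,5}. Safe: 2. Place at column 2.
Row 8: attacked by (1,1)→{1,8}; (2,6)→{6}; (3,8)→{3,8}; (4,3)→{3,7}; (5,7)→{4,7}; (6,4)→{2,4,6}; (7,2)→{1,2,3}. Safe: 5. Place at column 5.
Columns [1, 6, 8, 3, 7, 4, 2, 5], r−c [0, -4, -5, 1, -2, 2, 5, 3], r+c [2, 8, 11, 7, 12, 10, 9, 13] are all distinct, so no two queens attack.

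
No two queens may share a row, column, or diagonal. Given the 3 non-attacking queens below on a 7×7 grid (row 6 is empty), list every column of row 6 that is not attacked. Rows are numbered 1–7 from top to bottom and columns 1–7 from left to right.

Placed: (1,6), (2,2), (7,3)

(1,6) attacks row 6 at column 6 and diagonals 1.
(2,2) attacks row 6 at column 2 and diagonals 6.
(7,3) attacks row 6 at column 3 and diagonals 2, 4.
Attacked columns: {1, 2, 3, 4, 6}. Safe: {5, 7}.

columns 5, 7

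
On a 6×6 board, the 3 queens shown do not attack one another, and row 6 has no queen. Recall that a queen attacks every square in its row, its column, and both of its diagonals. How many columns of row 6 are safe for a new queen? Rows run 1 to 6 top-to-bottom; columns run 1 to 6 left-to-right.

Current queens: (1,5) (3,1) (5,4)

(1,5) attacks row 6 at column 5.
(3,1) attacks row 6 at column 1 and diagonals 4.
(5,4) attacks row 6 at column 4 and diagonals 3, 5.
Attacked columns: {1, 3, 4, 5}. Safe: {2, 6}.

2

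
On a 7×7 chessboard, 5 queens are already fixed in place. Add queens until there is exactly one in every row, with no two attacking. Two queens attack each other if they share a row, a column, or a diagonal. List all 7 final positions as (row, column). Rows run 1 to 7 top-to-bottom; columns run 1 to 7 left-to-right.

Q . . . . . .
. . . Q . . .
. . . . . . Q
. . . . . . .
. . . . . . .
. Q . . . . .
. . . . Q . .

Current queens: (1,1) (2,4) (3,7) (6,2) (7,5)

(1,1) (2,4) (3,7) (4,3) (5,6) (6,2) (7,5)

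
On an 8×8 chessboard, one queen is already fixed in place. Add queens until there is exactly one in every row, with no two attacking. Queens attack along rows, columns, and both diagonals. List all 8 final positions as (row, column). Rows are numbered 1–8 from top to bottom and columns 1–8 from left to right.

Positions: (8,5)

(1,1) (2,6) (3,8) (4,3) (5,7) (6,4) (7,2) (8,5)

Row 1: attacked by (8,5)→{5}. Safe: 1, 2, 3, 4, 6, 7, 8. Place at column 1.
Row 2: attacked by (1,1)→{1,2}; (8,5)→{5}. Safe: 3, 4, 6, 7, 8. Place at column 6.
Row 3: attacked by (1,1)→{1,3}; (2,6)→{5,6,7}; (8,5)→{5}. Safe: 2, 4, 8. Place at column 8.
Row 4: attacked by (1,1)→{1,4}; (2,6)→{4,6,8}; (3,8)→{7,8}; (8,5)→{1,5}. Safe: 2, 3. Place at column 3.
Row 5: attacked by (1,1)→{1,5}; (2,6)→{3,6}; (3,8)→{6,8}; (4,3)→{2,3,4}; (8,5)→{2,5,8}. Safe: 7. Place at column 7.
Row 6: attacked by (1,1)→{1,6}; (2,6)→{2,6}; (3,8)→{5,8}; (4,3)→{1,3,5}; (5,7)→{6,7,8}; (8,5)→{3,5,7}. Safe: 4. Place at column 4.
Row 7: attacked by (1,1)→{1,7}; (2,6)→{1,6}; (3,8)→{4,8}; (4,3)→{3,6}; (5,7)→{5,7}; (6,4)→{3,4,5}; (8,5)→{4,5,6}. Safe: 2. Place at column 2.
Columns [1, 6, 8, 3, 7, 4, 2, 5], r−c [0, -4, -5, 1, -2, 2, 5, 3], r+c [2, 8, 11, 7, 12, 10, 9, 13] are all distinct, so no two queens attack.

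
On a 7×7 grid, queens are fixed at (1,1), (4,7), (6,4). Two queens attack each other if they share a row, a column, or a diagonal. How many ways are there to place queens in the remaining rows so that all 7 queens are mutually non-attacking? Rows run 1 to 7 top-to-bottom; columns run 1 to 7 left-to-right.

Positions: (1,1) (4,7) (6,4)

1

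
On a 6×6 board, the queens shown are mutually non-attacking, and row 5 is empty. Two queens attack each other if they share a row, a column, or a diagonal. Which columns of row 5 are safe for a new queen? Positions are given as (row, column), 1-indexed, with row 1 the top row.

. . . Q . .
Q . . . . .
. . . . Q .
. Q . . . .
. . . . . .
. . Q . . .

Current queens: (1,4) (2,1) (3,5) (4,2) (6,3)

(1,4) attacks row 5 at column 4.
(2,1) attacks row 5 at column 1 and diagonals 4.
(3,5) attacks row 5 at column 5 and diagonals 3.
(4,2) attacks row 5 at column 2 and diagonals 1, 3.
(6,3) attacks row 5 at column 3 and diagonals 2, 4.
Attacked columns: {1, 2, 3, 4, 5}. Safe: {6}.

columns 6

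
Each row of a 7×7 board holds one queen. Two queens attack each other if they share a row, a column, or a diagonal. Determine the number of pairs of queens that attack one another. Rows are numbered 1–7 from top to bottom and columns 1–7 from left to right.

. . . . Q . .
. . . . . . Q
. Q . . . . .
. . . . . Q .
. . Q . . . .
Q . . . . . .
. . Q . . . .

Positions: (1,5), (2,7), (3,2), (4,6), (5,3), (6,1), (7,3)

Same column: (5,3)–(7,3) (column 3).
Same diagonal: (4,6)–(7,3) (|4−7| = |6−3| = 3).
Total attacking pairs: 2.

2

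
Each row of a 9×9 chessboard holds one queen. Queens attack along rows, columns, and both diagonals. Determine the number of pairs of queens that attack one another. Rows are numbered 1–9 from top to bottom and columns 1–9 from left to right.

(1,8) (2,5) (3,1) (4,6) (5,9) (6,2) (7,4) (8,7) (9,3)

0

All columns are distinct and no two queens satisfy |Δrow| = |Δcol|, so no pair attacks.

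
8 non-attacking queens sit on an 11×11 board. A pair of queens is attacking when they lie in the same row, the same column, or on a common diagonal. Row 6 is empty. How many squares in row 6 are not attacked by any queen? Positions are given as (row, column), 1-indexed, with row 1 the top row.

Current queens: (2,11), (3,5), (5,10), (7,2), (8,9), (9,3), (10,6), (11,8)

(2,11) attacks row 6 at column 11 and diagonals 7.
(3,5) attacks row 6 at column 5 and diagonals 2, 8.
(5,10) attacks row 6 at column 10 and diagonals 9, 11.
(7,2) attacks row 6 at column 2 and diagonals 1, 3.
(8,9) attacks row 6 at column 9 and diagonals 7, 11.
(9,3) attacks row 6 at column 3 and diagonals 6.
(10,6) attacks row 6 at column 6 and diagonals 2, 10.
(11,8) attacks row 6 at column 8 and diagonals 3.
Attacked columns: {1, 2, 3, 5, 6, 7, 8, 9, 10, 11}. Safe: {4}.

1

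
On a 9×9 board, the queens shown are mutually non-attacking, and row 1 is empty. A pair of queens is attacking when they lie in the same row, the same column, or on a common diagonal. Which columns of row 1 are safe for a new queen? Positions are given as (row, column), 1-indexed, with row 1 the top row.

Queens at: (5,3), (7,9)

(5,3) attacks row 1 at column 3 and diagonals 7.
(7,9) attacks row 1 at column 9 and diagonals 3.
Attacked columns: {3, 7, 9}. Safe: {1, 2, 4, 5, 6, 8}.

columns 1, 2, 4, 5, 6, 8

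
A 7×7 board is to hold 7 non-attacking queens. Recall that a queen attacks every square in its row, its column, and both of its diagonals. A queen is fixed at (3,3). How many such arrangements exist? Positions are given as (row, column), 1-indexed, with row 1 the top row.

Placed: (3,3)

Branch on row 1: col 2 → 2; col 4 → 2; col 6 → 1; col 7 → 1.
Sum: 2 + 2 + 1 + 1 = 6.

6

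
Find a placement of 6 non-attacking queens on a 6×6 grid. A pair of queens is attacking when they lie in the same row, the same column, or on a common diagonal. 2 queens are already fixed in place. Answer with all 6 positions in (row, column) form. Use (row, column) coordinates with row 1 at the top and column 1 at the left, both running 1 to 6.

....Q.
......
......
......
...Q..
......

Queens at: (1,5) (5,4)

Row 2: attacked by (1,5)→{4,5,6}; (5,4)→{1,4}. Safe: 2, 3. Place at column 3.
Row 3: attacked by (1,5)→{3,5}; (2,3)→{2,3,4}; (5,4)→{2,4,6}. Safe: 1. Place at column 1.
Row 4: attacked by (1,5)→{2,5}; (2,3)→{1,3,5}; (3,1)→{1,2}; (5,4)→{3,4,5}. Safe: 6. Place at column 6.
Row 6: attacked by (1,5)→{5}; (2,3)→{3}; (3,1)→{1,4}; (4,6)→{4,6}; (5,4)→{3,4,5}. Safe: 2. Place at column 2.
Columns [5, 3, 1, 6, 4, 2], r−c [-4, -1, 2, -2, 1, 4], r+c [6, 5, 4, 10, 9, 8] are all distinct, so no two queens attack.

(1,5) (2,3) (3,1) (4,6) (5,4) (6,2)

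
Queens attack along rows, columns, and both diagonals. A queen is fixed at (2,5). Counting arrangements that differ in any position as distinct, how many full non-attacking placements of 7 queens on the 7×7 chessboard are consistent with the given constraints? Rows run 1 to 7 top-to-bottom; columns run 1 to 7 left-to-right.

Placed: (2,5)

Branch on row 1: col 1 → 1; col 2 → 3; col 3 → 1; col 7 → 1.
Sum: 1 + 3 + 1 + 1 = 6.

6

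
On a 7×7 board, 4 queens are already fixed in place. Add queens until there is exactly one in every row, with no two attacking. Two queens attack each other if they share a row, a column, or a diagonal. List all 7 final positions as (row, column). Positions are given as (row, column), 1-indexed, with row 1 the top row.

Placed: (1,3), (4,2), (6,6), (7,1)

(1,3) (2,5) (3,7) (4,2) (5,4) (6,6) (7,1)

Row 2: attacked by (1,3)→{2,3,4}; (4,2)→{2,4}; (6,6)→{2,6}; (7,1)→{1,6}. Safe: 5, 7. Place at column 5.
Row 3: attacked by (1,3)→{1,3,5}; (2,5)→{4,5,6}; (4,2)→{1,2,3}; (6,6)→{3,6}; (7,1)→{1,5}. Safe: 7. Place at column 7.
Row 5: attacked by (1,3)→{3,7}; (2,5)→{2,5}; (3,7)→{5,7}; (4,2)→{1,2,3}; (6,6)→{5,6,7}; (7,1)→{1,3}. Safe: 4. Place at column 4.
Columns [3, 5, 7, 2, 4, 6, 1], r−c [-2, -3, -4, 2, 1, 0, 6], r+c [4, 7, 10, 6, 9, 12, 8] are all distinct, so no two queens attack.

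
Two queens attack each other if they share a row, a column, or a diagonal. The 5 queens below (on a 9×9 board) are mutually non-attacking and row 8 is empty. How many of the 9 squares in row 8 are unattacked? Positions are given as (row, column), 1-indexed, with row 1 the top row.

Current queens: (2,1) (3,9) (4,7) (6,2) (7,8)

2

(2,1) attacks row 8 at column 1 and diagonals 7.
(3,9) attacks row 8 at column 9 and diagonals 4.
(4,7) attacks row 8 at column 7 and diagonals 3.
(6,2) attacks row 8 at column 2 and diagonals 4.
(7,8) attacks row 8 at column 8 and diagonals 7, 9.
Attacked columns: {1, 2, 3, 4, 7, 8, 9}. Safe: {5, 6}.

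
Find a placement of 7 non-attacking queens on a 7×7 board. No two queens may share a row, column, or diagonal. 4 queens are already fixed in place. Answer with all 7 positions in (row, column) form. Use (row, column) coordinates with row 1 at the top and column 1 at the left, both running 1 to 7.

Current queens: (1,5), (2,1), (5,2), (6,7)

Row 3: attacked by (1,5)→{3,5,7}; (2,1)→{1,2}; (5,2)→{2,4}; (6,7)→{4,7}. Safe: 6. Place at column 6.
Row 4: attacked by (1,5)→{2,5}; (2,1)→{1,3}; (3,6)→{5,6,7}; (5,2)→{1,2,3}; (6,7)→{5,7}. Safe: 4. Place at column 4.
Row 7: attacked by (1,5)→{5}; (2,1)→{1,6}; (3,6)→{2,6}; (4,4)→{1,4,7}; (5,2)→{2,4}; (6,7)→{6,7}. Safe: 3. Place at column 3.
Columns [5, 1, 6, 4, 2, 7, 3], r−c [-4, 1, -3, 0, 3, -1, 4], r+c [6, 3, 9, 8, 7, 13, 10] are all distinct, so no two queens attack.

(1,5) (2,1) (3,6) (4,4) (5,2) (6,7) (7,3)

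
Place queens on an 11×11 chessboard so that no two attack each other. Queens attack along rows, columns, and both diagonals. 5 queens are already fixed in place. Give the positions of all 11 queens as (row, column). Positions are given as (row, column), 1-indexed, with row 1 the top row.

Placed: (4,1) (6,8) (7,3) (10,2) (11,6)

(1,5) (2,9) (3,4) (4,1) (5,10) (6,8) (7,3) (8,11) (9,7) (10,2) (11,6)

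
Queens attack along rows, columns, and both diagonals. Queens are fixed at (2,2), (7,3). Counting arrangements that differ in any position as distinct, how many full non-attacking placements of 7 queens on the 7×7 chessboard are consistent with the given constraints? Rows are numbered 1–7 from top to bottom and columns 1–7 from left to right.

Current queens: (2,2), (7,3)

Branch on row 1: col 4 → 0; col 5 → 0; col 6 → 1; col 7 → 0.
Sum: 0 + 0 + 1 + 0 = 1.

1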